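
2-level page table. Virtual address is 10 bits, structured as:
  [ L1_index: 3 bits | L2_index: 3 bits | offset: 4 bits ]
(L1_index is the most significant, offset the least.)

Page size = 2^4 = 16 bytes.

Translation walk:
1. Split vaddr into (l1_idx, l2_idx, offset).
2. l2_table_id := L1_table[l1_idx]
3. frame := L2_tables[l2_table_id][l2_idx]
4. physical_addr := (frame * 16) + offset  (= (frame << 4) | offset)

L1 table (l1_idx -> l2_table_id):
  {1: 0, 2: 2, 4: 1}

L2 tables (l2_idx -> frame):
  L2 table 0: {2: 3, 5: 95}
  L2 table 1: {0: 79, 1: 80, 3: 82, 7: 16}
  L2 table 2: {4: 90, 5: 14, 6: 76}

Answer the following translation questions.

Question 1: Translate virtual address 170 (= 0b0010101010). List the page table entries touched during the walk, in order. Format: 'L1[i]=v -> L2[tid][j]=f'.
vaddr = 170 = 0b0010101010
Split: l1_idx=1, l2_idx=2, offset=10

Answer: L1[1]=0 -> L2[0][2]=3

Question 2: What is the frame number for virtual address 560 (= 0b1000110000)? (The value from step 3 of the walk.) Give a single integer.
Answer: 82

Derivation:
vaddr = 560: l1_idx=4, l2_idx=3
L1[4] = 1; L2[1][3] = 82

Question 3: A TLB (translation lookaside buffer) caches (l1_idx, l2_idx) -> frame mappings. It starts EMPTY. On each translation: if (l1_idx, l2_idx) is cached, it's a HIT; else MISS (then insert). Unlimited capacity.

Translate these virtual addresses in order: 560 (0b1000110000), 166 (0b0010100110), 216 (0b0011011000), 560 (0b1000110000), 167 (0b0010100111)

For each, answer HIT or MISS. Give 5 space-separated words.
Answer: MISS MISS MISS HIT HIT

Derivation:
vaddr=560: (4,3) not in TLB -> MISS, insert
vaddr=166: (1,2) not in TLB -> MISS, insert
vaddr=216: (1,5) not in TLB -> MISS, insert
vaddr=560: (4,3) in TLB -> HIT
vaddr=167: (1,2) in TLB -> HIT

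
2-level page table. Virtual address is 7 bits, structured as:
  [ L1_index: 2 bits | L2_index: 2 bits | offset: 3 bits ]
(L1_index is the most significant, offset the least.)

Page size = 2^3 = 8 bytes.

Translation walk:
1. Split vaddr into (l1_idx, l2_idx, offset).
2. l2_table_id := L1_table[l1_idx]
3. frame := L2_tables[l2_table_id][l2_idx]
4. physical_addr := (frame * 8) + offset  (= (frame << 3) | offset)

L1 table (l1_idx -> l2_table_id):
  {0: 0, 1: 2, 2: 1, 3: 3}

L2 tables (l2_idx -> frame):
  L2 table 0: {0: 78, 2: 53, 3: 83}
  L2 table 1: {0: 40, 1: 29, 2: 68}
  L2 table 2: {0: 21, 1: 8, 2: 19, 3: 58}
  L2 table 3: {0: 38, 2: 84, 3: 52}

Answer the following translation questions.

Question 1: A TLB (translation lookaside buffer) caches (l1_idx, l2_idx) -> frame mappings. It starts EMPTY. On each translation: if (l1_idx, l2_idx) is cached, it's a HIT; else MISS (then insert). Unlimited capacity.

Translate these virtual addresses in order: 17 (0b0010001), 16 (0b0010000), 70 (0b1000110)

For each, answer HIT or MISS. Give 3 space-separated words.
Answer: MISS HIT MISS

Derivation:
vaddr=17: (0,2) not in TLB -> MISS, insert
vaddr=16: (0,2) in TLB -> HIT
vaddr=70: (2,0) not in TLB -> MISS, insert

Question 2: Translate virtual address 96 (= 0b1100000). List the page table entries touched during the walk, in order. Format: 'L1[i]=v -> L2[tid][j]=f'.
vaddr = 96 = 0b1100000
Split: l1_idx=3, l2_idx=0, offset=0

Answer: L1[3]=3 -> L2[3][0]=38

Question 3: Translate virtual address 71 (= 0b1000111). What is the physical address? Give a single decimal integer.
vaddr = 71 = 0b1000111
Split: l1_idx=2, l2_idx=0, offset=7
L1[2] = 1
L2[1][0] = 40
paddr = 40 * 8 + 7 = 327

Answer: 327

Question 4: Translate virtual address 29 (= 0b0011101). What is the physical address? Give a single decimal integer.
Answer: 669

Derivation:
vaddr = 29 = 0b0011101
Split: l1_idx=0, l2_idx=3, offset=5
L1[0] = 0
L2[0][3] = 83
paddr = 83 * 8 + 5 = 669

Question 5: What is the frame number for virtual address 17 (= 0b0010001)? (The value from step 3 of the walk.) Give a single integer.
Answer: 53

Derivation:
vaddr = 17: l1_idx=0, l2_idx=2
L1[0] = 0; L2[0][2] = 53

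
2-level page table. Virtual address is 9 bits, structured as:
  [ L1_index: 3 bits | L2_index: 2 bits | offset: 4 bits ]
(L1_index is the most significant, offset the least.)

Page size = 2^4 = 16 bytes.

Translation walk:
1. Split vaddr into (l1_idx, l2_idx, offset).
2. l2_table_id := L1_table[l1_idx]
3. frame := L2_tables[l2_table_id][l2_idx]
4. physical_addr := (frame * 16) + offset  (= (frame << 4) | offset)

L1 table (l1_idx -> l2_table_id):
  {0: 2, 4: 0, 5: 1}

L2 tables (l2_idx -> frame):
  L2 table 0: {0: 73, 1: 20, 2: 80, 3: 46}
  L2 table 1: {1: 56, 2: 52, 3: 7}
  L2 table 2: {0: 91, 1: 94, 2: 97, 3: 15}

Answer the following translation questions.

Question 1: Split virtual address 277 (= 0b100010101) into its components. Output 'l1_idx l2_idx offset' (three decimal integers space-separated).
Answer: 4 1 5

Derivation:
vaddr = 277 = 0b100010101
  top 3 bits -> l1_idx = 4
  next 2 bits -> l2_idx = 1
  bottom 4 bits -> offset = 5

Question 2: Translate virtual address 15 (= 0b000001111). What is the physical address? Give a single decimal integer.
vaddr = 15 = 0b000001111
Split: l1_idx=0, l2_idx=0, offset=15
L1[0] = 2
L2[2][0] = 91
paddr = 91 * 16 + 15 = 1471

Answer: 1471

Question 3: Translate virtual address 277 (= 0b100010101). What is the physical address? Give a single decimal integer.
Answer: 325

Derivation:
vaddr = 277 = 0b100010101
Split: l1_idx=4, l2_idx=1, offset=5
L1[4] = 0
L2[0][1] = 20
paddr = 20 * 16 + 5 = 325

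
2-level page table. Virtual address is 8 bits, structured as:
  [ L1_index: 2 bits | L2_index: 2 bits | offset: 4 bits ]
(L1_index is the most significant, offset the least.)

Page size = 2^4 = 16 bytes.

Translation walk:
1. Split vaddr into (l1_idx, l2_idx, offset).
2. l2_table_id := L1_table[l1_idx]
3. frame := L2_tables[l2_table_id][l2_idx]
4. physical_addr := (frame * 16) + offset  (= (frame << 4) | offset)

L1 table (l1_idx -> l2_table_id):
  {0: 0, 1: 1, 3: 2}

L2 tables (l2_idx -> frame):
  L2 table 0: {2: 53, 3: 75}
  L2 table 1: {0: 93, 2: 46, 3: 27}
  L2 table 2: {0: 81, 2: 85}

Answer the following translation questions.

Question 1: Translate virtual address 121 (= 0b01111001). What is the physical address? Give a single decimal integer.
vaddr = 121 = 0b01111001
Split: l1_idx=1, l2_idx=3, offset=9
L1[1] = 1
L2[1][3] = 27
paddr = 27 * 16 + 9 = 441

Answer: 441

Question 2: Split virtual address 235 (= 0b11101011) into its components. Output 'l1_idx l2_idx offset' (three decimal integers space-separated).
vaddr = 235 = 0b11101011
  top 2 bits -> l1_idx = 3
  next 2 bits -> l2_idx = 2
  bottom 4 bits -> offset = 11

Answer: 3 2 11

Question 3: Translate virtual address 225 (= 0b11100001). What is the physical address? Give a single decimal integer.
vaddr = 225 = 0b11100001
Split: l1_idx=3, l2_idx=2, offset=1
L1[3] = 2
L2[2][2] = 85
paddr = 85 * 16 + 1 = 1361

Answer: 1361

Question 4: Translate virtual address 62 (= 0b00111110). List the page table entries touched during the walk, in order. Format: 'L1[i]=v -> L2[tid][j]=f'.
Answer: L1[0]=0 -> L2[0][3]=75

Derivation:
vaddr = 62 = 0b00111110
Split: l1_idx=0, l2_idx=3, offset=14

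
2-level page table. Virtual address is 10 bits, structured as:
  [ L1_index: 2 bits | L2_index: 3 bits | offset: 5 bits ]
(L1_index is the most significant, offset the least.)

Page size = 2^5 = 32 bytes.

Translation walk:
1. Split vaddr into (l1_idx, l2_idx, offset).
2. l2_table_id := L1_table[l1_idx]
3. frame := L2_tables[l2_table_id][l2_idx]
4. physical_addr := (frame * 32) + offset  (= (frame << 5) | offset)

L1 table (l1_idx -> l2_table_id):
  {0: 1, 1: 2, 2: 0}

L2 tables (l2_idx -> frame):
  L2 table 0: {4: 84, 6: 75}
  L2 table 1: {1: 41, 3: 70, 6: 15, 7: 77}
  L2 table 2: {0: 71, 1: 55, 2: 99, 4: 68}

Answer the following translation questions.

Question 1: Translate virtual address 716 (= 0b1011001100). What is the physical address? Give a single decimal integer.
Answer: 2412

Derivation:
vaddr = 716 = 0b1011001100
Split: l1_idx=2, l2_idx=6, offset=12
L1[2] = 0
L2[0][6] = 75
paddr = 75 * 32 + 12 = 2412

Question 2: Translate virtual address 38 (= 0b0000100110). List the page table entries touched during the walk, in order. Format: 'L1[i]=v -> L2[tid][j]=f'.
vaddr = 38 = 0b0000100110
Split: l1_idx=0, l2_idx=1, offset=6

Answer: L1[0]=1 -> L2[1][1]=41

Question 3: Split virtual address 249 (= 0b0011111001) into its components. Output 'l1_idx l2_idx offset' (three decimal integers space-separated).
Answer: 0 7 25

Derivation:
vaddr = 249 = 0b0011111001
  top 2 bits -> l1_idx = 0
  next 3 bits -> l2_idx = 7
  bottom 5 bits -> offset = 25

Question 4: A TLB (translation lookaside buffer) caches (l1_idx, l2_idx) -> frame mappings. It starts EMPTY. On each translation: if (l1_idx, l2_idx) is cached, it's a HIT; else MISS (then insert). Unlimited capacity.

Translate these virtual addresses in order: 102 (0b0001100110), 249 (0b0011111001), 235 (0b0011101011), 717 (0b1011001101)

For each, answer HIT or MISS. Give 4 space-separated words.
Answer: MISS MISS HIT MISS

Derivation:
vaddr=102: (0,3) not in TLB -> MISS, insert
vaddr=249: (0,7) not in TLB -> MISS, insert
vaddr=235: (0,7) in TLB -> HIT
vaddr=717: (2,6) not in TLB -> MISS, insert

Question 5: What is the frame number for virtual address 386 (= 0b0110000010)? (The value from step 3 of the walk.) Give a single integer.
vaddr = 386: l1_idx=1, l2_idx=4
L1[1] = 2; L2[2][4] = 68

Answer: 68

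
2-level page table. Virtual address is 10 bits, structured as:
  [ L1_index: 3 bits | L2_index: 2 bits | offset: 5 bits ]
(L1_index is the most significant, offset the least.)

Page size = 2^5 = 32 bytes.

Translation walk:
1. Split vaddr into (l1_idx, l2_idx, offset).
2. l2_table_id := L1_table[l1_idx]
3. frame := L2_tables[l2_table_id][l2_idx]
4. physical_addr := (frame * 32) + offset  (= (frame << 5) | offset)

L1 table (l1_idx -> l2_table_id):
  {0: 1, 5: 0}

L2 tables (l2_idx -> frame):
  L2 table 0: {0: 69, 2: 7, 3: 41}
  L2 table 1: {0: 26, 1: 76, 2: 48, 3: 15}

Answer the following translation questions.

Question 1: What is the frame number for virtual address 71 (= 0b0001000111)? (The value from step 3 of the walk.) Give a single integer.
vaddr = 71: l1_idx=0, l2_idx=2
L1[0] = 1; L2[1][2] = 48

Answer: 48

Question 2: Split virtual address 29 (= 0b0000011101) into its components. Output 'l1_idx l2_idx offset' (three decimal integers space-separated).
vaddr = 29 = 0b0000011101
  top 3 bits -> l1_idx = 0
  next 2 bits -> l2_idx = 0
  bottom 5 bits -> offset = 29

Answer: 0 0 29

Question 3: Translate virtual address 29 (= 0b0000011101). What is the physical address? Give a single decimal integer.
Answer: 861

Derivation:
vaddr = 29 = 0b0000011101
Split: l1_idx=0, l2_idx=0, offset=29
L1[0] = 1
L2[1][0] = 26
paddr = 26 * 32 + 29 = 861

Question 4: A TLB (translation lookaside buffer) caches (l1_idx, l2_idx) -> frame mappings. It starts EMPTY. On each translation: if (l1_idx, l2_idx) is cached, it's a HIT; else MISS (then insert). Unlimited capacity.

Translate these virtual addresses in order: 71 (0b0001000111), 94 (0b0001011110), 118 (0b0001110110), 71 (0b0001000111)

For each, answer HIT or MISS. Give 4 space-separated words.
Answer: MISS HIT MISS HIT

Derivation:
vaddr=71: (0,2) not in TLB -> MISS, insert
vaddr=94: (0,2) in TLB -> HIT
vaddr=118: (0,3) not in TLB -> MISS, insert
vaddr=71: (0,2) in TLB -> HIT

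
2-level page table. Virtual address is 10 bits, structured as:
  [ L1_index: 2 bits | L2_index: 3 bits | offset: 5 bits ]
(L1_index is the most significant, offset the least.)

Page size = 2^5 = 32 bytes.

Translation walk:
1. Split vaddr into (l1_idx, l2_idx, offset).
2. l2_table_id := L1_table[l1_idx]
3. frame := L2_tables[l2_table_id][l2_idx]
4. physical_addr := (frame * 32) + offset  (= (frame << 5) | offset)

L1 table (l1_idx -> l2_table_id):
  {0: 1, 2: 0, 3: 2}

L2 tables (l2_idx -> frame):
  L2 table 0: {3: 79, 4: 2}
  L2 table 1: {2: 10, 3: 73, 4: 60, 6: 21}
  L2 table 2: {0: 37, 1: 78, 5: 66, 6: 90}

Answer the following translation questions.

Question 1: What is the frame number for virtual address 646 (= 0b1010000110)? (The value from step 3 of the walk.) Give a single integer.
Answer: 2

Derivation:
vaddr = 646: l1_idx=2, l2_idx=4
L1[2] = 0; L2[0][4] = 2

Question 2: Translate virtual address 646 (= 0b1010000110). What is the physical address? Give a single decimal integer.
vaddr = 646 = 0b1010000110
Split: l1_idx=2, l2_idx=4, offset=6
L1[2] = 0
L2[0][4] = 2
paddr = 2 * 32 + 6 = 70

Answer: 70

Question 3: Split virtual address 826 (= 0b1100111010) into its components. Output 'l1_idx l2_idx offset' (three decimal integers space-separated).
Answer: 3 1 26

Derivation:
vaddr = 826 = 0b1100111010
  top 2 bits -> l1_idx = 3
  next 3 bits -> l2_idx = 1
  bottom 5 bits -> offset = 26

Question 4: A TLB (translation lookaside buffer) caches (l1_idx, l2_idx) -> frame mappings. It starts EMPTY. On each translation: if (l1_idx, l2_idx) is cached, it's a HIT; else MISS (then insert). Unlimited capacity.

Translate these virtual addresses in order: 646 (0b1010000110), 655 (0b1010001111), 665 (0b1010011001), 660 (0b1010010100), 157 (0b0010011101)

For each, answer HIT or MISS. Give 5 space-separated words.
Answer: MISS HIT HIT HIT MISS

Derivation:
vaddr=646: (2,4) not in TLB -> MISS, insert
vaddr=655: (2,4) in TLB -> HIT
vaddr=665: (2,4) in TLB -> HIT
vaddr=660: (2,4) in TLB -> HIT
vaddr=157: (0,4) not in TLB -> MISS, insert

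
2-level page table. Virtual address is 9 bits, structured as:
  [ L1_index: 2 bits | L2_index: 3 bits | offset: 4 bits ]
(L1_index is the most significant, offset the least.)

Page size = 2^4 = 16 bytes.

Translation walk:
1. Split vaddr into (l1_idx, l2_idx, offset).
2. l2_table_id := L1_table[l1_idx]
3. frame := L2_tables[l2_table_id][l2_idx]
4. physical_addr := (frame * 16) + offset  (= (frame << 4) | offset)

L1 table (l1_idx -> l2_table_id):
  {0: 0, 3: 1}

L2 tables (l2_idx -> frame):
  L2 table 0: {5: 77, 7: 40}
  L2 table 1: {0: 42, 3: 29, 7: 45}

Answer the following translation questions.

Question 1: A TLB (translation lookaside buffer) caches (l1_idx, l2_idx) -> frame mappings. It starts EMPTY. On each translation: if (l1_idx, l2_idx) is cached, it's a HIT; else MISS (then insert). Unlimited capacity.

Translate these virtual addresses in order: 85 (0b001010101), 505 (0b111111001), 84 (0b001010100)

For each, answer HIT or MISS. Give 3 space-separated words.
Answer: MISS MISS HIT

Derivation:
vaddr=85: (0,5) not in TLB -> MISS, insert
vaddr=505: (3,7) not in TLB -> MISS, insert
vaddr=84: (0,5) in TLB -> HIT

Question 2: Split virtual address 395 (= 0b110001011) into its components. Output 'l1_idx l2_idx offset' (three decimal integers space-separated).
vaddr = 395 = 0b110001011
  top 2 bits -> l1_idx = 3
  next 3 bits -> l2_idx = 0
  bottom 4 bits -> offset = 11

Answer: 3 0 11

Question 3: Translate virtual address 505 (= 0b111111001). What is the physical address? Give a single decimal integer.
vaddr = 505 = 0b111111001
Split: l1_idx=3, l2_idx=7, offset=9
L1[3] = 1
L2[1][7] = 45
paddr = 45 * 16 + 9 = 729

Answer: 729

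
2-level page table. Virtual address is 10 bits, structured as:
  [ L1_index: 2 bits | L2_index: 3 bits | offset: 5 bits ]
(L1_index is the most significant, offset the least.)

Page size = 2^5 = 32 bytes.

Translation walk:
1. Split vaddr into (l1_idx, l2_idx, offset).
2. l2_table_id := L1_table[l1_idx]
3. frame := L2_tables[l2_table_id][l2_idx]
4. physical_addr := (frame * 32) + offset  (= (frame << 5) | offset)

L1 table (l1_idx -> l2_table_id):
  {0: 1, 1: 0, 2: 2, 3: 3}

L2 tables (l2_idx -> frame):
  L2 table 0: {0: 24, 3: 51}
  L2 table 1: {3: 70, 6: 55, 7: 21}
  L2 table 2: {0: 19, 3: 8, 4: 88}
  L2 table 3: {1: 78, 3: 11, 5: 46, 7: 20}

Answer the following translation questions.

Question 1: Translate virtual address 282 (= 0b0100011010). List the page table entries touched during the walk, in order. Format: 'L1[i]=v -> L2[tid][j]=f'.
vaddr = 282 = 0b0100011010
Split: l1_idx=1, l2_idx=0, offset=26

Answer: L1[1]=0 -> L2[0][0]=24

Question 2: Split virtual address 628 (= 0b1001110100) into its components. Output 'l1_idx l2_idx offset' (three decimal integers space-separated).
Answer: 2 3 20

Derivation:
vaddr = 628 = 0b1001110100
  top 2 bits -> l1_idx = 2
  next 3 bits -> l2_idx = 3
  bottom 5 bits -> offset = 20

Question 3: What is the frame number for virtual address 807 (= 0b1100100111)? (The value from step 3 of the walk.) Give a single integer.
vaddr = 807: l1_idx=3, l2_idx=1
L1[3] = 3; L2[3][1] = 78

Answer: 78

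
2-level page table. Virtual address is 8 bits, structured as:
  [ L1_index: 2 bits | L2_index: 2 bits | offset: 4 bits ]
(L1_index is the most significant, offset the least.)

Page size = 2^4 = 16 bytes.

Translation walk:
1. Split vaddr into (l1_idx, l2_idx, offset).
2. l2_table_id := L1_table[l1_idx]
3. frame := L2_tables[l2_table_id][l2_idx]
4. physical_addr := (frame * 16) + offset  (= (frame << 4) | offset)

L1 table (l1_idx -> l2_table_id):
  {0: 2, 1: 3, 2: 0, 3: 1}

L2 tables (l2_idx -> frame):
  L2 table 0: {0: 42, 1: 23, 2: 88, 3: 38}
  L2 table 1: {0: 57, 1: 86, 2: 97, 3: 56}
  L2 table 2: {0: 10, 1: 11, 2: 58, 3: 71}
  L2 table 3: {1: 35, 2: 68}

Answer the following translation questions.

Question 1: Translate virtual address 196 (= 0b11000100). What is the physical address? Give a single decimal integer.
vaddr = 196 = 0b11000100
Split: l1_idx=3, l2_idx=0, offset=4
L1[3] = 1
L2[1][0] = 57
paddr = 57 * 16 + 4 = 916

Answer: 916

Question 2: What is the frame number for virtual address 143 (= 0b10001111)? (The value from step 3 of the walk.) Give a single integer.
Answer: 42

Derivation:
vaddr = 143: l1_idx=2, l2_idx=0
L1[2] = 0; L2[0][0] = 42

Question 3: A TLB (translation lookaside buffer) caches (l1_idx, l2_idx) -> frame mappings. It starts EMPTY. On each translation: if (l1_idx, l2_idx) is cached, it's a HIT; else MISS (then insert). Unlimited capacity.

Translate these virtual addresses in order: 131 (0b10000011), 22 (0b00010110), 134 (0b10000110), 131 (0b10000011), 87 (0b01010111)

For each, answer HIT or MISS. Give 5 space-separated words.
vaddr=131: (2,0) not in TLB -> MISS, insert
vaddr=22: (0,1) not in TLB -> MISS, insert
vaddr=134: (2,0) in TLB -> HIT
vaddr=131: (2,0) in TLB -> HIT
vaddr=87: (1,1) not in TLB -> MISS, insert

Answer: MISS MISS HIT HIT MISS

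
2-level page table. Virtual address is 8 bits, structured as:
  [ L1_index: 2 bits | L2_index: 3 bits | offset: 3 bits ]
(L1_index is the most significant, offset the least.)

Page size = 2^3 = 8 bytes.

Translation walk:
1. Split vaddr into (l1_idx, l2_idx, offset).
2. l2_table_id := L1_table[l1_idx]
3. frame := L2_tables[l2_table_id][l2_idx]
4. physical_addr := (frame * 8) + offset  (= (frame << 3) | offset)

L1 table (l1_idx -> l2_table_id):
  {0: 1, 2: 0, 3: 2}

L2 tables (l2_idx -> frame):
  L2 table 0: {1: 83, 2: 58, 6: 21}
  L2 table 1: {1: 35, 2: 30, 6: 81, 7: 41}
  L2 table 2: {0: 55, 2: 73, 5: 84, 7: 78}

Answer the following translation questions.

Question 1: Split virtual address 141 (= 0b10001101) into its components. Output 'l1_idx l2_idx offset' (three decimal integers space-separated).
vaddr = 141 = 0b10001101
  top 2 bits -> l1_idx = 2
  next 3 bits -> l2_idx = 1
  bottom 3 bits -> offset = 5

Answer: 2 1 5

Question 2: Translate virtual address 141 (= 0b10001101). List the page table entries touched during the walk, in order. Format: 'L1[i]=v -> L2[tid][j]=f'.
vaddr = 141 = 0b10001101
Split: l1_idx=2, l2_idx=1, offset=5

Answer: L1[2]=0 -> L2[0][1]=83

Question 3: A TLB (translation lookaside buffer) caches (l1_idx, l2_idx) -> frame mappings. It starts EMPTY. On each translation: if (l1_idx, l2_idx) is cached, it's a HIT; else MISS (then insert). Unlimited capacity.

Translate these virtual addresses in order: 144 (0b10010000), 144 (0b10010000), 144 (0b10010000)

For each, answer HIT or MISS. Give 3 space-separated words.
Answer: MISS HIT HIT

Derivation:
vaddr=144: (2,2) not in TLB -> MISS, insert
vaddr=144: (2,2) in TLB -> HIT
vaddr=144: (2,2) in TLB -> HIT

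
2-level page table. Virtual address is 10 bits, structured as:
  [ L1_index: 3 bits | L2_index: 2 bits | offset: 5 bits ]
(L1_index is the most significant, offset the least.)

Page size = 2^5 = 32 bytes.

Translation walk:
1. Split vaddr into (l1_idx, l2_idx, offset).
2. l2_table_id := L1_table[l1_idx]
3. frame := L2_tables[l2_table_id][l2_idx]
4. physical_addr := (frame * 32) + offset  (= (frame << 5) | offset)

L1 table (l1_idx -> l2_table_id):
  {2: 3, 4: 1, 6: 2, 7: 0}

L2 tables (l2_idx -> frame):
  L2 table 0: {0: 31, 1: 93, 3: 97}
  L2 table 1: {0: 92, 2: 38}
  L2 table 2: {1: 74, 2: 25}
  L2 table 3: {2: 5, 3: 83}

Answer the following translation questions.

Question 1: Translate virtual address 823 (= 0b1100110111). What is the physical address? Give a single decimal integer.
Answer: 2391

Derivation:
vaddr = 823 = 0b1100110111
Split: l1_idx=6, l2_idx=1, offset=23
L1[6] = 2
L2[2][1] = 74
paddr = 74 * 32 + 23 = 2391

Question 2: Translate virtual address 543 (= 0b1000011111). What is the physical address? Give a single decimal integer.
Answer: 2975

Derivation:
vaddr = 543 = 0b1000011111
Split: l1_idx=4, l2_idx=0, offset=31
L1[4] = 1
L2[1][0] = 92
paddr = 92 * 32 + 31 = 2975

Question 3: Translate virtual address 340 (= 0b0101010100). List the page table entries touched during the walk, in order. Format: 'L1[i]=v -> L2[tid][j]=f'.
vaddr = 340 = 0b0101010100
Split: l1_idx=2, l2_idx=2, offset=20

Answer: L1[2]=3 -> L2[3][2]=5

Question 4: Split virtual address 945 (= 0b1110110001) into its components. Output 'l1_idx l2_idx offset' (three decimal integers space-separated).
Answer: 7 1 17

Derivation:
vaddr = 945 = 0b1110110001
  top 3 bits -> l1_idx = 7
  next 2 bits -> l2_idx = 1
  bottom 5 bits -> offset = 17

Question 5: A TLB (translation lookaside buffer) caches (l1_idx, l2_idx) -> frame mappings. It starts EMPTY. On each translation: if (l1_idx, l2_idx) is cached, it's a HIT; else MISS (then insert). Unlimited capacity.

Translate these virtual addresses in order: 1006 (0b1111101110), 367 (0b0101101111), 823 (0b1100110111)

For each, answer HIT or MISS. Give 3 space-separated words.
Answer: MISS MISS MISS

Derivation:
vaddr=1006: (7,3) not in TLB -> MISS, insert
vaddr=367: (2,3) not in TLB -> MISS, insert
vaddr=823: (6,1) not in TLB -> MISS, insert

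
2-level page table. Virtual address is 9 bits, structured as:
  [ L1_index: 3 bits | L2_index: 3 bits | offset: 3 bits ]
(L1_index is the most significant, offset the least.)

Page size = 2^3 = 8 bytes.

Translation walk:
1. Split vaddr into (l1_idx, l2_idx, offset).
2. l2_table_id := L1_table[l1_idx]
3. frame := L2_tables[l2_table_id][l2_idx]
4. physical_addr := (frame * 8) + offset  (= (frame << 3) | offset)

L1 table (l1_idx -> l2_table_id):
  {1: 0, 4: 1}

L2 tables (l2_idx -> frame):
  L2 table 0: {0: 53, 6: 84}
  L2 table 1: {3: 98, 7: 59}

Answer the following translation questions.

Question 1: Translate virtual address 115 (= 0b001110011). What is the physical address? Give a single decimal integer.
Answer: 675

Derivation:
vaddr = 115 = 0b001110011
Split: l1_idx=1, l2_idx=6, offset=3
L1[1] = 0
L2[0][6] = 84
paddr = 84 * 8 + 3 = 675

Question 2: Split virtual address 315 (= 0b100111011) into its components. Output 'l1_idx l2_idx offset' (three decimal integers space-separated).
Answer: 4 7 3

Derivation:
vaddr = 315 = 0b100111011
  top 3 bits -> l1_idx = 4
  next 3 bits -> l2_idx = 7
  bottom 3 bits -> offset = 3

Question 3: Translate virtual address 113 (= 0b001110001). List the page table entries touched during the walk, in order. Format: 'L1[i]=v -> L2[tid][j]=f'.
Answer: L1[1]=0 -> L2[0][6]=84

Derivation:
vaddr = 113 = 0b001110001
Split: l1_idx=1, l2_idx=6, offset=1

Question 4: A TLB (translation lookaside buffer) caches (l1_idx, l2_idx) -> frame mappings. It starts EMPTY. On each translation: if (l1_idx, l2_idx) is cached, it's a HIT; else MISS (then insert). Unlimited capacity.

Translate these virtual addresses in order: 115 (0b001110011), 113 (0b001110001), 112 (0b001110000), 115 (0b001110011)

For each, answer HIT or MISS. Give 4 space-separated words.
vaddr=115: (1,6) not in TLB -> MISS, insert
vaddr=113: (1,6) in TLB -> HIT
vaddr=112: (1,6) in TLB -> HIT
vaddr=115: (1,6) in TLB -> HIT

Answer: MISS HIT HIT HIT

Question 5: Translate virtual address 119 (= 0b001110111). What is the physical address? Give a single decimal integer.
Answer: 679

Derivation:
vaddr = 119 = 0b001110111
Split: l1_idx=1, l2_idx=6, offset=7
L1[1] = 0
L2[0][6] = 84
paddr = 84 * 8 + 7 = 679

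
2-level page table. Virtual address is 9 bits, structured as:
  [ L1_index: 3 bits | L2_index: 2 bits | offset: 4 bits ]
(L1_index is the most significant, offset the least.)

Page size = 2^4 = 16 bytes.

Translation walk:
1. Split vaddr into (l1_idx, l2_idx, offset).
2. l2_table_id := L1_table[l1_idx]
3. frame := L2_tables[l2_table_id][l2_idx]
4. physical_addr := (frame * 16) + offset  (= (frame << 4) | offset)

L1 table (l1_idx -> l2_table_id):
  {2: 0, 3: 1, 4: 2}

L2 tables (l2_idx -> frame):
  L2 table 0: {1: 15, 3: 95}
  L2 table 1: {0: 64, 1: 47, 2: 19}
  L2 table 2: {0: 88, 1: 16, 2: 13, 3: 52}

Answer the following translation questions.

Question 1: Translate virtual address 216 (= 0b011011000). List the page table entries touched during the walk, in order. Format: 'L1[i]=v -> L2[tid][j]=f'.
vaddr = 216 = 0b011011000
Split: l1_idx=3, l2_idx=1, offset=8

Answer: L1[3]=1 -> L2[1][1]=47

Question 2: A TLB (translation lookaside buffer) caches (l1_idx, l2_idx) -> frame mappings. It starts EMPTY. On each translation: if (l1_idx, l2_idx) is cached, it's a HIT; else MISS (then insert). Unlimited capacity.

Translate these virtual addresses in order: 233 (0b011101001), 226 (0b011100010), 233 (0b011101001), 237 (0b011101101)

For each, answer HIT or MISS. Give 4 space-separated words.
Answer: MISS HIT HIT HIT

Derivation:
vaddr=233: (3,2) not in TLB -> MISS, insert
vaddr=226: (3,2) in TLB -> HIT
vaddr=233: (3,2) in TLB -> HIT
vaddr=237: (3,2) in TLB -> HIT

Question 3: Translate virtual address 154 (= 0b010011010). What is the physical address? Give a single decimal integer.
Answer: 250

Derivation:
vaddr = 154 = 0b010011010
Split: l1_idx=2, l2_idx=1, offset=10
L1[2] = 0
L2[0][1] = 15
paddr = 15 * 16 + 10 = 250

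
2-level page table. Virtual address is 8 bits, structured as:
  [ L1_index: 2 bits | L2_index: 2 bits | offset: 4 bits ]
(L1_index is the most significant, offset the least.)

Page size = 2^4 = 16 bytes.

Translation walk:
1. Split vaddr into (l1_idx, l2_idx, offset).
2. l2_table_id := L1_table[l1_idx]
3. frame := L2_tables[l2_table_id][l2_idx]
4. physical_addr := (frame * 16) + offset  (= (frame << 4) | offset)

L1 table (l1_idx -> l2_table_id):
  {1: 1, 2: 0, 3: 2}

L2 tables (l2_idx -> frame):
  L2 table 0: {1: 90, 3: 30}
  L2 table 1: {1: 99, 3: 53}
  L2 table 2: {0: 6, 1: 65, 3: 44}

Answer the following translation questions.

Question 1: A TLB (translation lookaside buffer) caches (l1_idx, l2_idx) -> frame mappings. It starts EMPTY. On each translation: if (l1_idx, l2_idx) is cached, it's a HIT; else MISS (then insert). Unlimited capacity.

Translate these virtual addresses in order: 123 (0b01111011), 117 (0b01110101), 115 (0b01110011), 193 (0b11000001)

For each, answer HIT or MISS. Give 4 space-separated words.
Answer: MISS HIT HIT MISS

Derivation:
vaddr=123: (1,3) not in TLB -> MISS, insert
vaddr=117: (1,3) in TLB -> HIT
vaddr=115: (1,3) in TLB -> HIT
vaddr=193: (3,0) not in TLB -> MISS, insert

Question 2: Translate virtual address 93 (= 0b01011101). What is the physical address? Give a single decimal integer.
vaddr = 93 = 0b01011101
Split: l1_idx=1, l2_idx=1, offset=13
L1[1] = 1
L2[1][1] = 99
paddr = 99 * 16 + 13 = 1597

Answer: 1597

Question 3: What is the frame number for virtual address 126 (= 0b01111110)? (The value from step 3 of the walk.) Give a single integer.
vaddr = 126: l1_idx=1, l2_idx=3
L1[1] = 1; L2[1][3] = 53

Answer: 53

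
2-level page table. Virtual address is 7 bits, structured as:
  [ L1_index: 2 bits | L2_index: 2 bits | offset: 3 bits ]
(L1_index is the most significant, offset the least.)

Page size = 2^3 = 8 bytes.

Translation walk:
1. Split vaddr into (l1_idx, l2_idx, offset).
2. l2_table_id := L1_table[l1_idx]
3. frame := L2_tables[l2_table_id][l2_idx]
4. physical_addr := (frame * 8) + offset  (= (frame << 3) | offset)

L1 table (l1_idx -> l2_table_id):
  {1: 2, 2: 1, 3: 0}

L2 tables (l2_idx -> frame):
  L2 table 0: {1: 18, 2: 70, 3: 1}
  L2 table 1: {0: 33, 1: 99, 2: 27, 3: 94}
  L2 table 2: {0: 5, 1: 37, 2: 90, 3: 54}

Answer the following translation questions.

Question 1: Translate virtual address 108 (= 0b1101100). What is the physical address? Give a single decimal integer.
Answer: 148

Derivation:
vaddr = 108 = 0b1101100
Split: l1_idx=3, l2_idx=1, offset=4
L1[3] = 0
L2[0][1] = 18
paddr = 18 * 8 + 4 = 148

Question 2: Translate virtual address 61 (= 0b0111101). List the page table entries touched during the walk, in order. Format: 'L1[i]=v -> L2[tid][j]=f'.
Answer: L1[1]=2 -> L2[2][3]=54

Derivation:
vaddr = 61 = 0b0111101
Split: l1_idx=1, l2_idx=3, offset=5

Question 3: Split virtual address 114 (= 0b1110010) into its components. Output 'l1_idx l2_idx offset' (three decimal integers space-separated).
Answer: 3 2 2

Derivation:
vaddr = 114 = 0b1110010
  top 2 bits -> l1_idx = 3
  next 2 bits -> l2_idx = 2
  bottom 3 bits -> offset = 2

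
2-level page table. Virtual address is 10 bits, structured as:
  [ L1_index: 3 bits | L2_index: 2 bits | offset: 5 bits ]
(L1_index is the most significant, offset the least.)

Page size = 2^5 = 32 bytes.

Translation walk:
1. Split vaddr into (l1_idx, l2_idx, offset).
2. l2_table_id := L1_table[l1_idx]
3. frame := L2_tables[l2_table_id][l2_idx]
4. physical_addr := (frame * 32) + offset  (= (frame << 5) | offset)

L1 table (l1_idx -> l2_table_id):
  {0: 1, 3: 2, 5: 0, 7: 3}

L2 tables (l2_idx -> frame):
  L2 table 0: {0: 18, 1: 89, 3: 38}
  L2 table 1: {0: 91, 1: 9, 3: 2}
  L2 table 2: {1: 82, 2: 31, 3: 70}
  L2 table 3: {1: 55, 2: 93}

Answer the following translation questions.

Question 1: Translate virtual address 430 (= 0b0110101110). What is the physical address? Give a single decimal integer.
Answer: 2638

Derivation:
vaddr = 430 = 0b0110101110
Split: l1_idx=3, l2_idx=1, offset=14
L1[3] = 2
L2[2][1] = 82
paddr = 82 * 32 + 14 = 2638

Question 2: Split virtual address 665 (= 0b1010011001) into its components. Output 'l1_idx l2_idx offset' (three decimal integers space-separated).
Answer: 5 0 25

Derivation:
vaddr = 665 = 0b1010011001
  top 3 bits -> l1_idx = 5
  next 2 bits -> l2_idx = 0
  bottom 5 bits -> offset = 25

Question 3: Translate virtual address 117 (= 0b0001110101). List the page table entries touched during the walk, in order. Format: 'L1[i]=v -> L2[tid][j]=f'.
Answer: L1[0]=1 -> L2[1][3]=2

Derivation:
vaddr = 117 = 0b0001110101
Split: l1_idx=0, l2_idx=3, offset=21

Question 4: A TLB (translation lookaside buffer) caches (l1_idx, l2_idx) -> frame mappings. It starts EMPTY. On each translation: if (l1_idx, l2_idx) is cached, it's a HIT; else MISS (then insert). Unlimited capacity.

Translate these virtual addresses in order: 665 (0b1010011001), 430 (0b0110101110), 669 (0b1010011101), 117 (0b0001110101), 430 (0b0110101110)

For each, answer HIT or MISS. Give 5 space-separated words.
Answer: MISS MISS HIT MISS HIT

Derivation:
vaddr=665: (5,0) not in TLB -> MISS, insert
vaddr=430: (3,1) not in TLB -> MISS, insert
vaddr=669: (5,0) in TLB -> HIT
vaddr=117: (0,3) not in TLB -> MISS, insert
vaddr=430: (3,1) in TLB -> HIT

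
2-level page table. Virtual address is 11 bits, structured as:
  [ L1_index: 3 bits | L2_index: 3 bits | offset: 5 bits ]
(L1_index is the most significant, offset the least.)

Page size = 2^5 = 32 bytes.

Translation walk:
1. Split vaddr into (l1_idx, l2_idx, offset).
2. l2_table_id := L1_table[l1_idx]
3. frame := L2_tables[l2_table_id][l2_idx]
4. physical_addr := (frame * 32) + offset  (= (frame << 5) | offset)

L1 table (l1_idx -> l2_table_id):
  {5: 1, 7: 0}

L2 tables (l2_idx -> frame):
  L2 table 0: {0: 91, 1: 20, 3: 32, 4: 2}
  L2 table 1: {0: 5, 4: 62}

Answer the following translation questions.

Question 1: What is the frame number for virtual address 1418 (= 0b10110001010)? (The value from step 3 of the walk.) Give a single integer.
Answer: 62

Derivation:
vaddr = 1418: l1_idx=5, l2_idx=4
L1[5] = 1; L2[1][4] = 62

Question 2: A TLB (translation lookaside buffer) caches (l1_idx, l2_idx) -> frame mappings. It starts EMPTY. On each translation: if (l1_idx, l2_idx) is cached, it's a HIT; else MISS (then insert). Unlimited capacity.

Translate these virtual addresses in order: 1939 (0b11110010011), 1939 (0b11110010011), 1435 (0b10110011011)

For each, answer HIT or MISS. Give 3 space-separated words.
Answer: MISS HIT MISS

Derivation:
vaddr=1939: (7,4) not in TLB -> MISS, insert
vaddr=1939: (7,4) in TLB -> HIT
vaddr=1435: (5,4) not in TLB -> MISS, insert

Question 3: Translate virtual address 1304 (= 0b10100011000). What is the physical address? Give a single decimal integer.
vaddr = 1304 = 0b10100011000
Split: l1_idx=5, l2_idx=0, offset=24
L1[5] = 1
L2[1][0] = 5
paddr = 5 * 32 + 24 = 184

Answer: 184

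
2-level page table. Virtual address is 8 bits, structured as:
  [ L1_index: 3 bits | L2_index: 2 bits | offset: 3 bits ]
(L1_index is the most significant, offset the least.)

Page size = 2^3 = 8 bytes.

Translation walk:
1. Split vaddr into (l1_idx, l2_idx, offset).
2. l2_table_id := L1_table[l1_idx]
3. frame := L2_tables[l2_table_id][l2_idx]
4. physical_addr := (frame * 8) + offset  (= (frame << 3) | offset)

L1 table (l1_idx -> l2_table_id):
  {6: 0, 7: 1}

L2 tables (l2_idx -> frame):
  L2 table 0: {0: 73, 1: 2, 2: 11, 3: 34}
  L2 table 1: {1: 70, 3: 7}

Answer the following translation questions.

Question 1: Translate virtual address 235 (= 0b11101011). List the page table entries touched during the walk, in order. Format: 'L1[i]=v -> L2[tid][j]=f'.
Answer: L1[7]=1 -> L2[1][1]=70

Derivation:
vaddr = 235 = 0b11101011
Split: l1_idx=7, l2_idx=1, offset=3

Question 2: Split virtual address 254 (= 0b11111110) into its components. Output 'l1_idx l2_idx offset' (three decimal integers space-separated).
Answer: 7 3 6

Derivation:
vaddr = 254 = 0b11111110
  top 3 bits -> l1_idx = 7
  next 2 bits -> l2_idx = 3
  bottom 3 bits -> offset = 6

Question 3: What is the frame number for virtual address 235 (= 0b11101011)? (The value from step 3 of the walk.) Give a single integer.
Answer: 70

Derivation:
vaddr = 235: l1_idx=7, l2_idx=1
L1[7] = 1; L2[1][1] = 70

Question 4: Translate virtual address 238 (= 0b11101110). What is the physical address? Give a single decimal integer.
Answer: 566

Derivation:
vaddr = 238 = 0b11101110
Split: l1_idx=7, l2_idx=1, offset=6
L1[7] = 1
L2[1][1] = 70
paddr = 70 * 8 + 6 = 566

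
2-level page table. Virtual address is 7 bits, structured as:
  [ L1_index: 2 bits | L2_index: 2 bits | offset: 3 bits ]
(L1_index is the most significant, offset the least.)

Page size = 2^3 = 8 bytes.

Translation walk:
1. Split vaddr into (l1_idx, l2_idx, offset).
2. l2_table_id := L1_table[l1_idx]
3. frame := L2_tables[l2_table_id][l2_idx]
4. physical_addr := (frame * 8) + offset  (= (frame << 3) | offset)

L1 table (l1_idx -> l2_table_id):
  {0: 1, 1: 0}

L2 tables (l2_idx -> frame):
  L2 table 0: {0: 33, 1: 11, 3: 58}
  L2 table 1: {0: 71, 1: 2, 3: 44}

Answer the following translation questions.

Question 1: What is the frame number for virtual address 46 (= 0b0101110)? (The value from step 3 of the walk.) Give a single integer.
Answer: 11

Derivation:
vaddr = 46: l1_idx=1, l2_idx=1
L1[1] = 0; L2[0][1] = 11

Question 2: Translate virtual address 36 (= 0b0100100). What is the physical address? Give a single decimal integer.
Answer: 268

Derivation:
vaddr = 36 = 0b0100100
Split: l1_idx=1, l2_idx=0, offset=4
L1[1] = 0
L2[0][0] = 33
paddr = 33 * 8 + 4 = 268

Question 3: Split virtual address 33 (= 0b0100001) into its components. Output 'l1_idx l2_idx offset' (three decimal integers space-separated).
vaddr = 33 = 0b0100001
  top 2 bits -> l1_idx = 1
  next 2 bits -> l2_idx = 0
  bottom 3 bits -> offset = 1

Answer: 1 0 1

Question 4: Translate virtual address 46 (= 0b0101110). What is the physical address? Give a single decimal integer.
vaddr = 46 = 0b0101110
Split: l1_idx=1, l2_idx=1, offset=6
L1[1] = 0
L2[0][1] = 11
paddr = 11 * 8 + 6 = 94

Answer: 94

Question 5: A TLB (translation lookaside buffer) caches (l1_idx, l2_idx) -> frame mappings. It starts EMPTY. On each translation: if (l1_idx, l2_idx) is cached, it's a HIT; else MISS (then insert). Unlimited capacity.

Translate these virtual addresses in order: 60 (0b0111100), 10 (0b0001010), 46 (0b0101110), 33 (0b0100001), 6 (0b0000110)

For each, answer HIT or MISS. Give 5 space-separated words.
Answer: MISS MISS MISS MISS MISS

Derivation:
vaddr=60: (1,3) not in TLB -> MISS, insert
vaddr=10: (0,1) not in TLB -> MISS, insert
vaddr=46: (1,1) not in TLB -> MISS, insert
vaddr=33: (1,0) not in TLB -> MISS, insert
vaddr=6: (0,0) not in TLB -> MISS, insert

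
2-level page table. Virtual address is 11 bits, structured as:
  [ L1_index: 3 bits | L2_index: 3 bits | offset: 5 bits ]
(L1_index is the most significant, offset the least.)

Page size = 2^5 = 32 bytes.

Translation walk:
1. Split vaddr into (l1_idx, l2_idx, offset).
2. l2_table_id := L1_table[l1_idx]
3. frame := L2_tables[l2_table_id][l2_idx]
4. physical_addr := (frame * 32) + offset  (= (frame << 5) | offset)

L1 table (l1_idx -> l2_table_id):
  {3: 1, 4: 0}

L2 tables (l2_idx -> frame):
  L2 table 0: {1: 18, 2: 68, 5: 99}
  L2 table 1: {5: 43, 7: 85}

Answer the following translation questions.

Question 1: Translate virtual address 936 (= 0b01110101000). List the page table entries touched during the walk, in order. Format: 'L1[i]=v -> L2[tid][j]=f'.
vaddr = 936 = 0b01110101000
Split: l1_idx=3, l2_idx=5, offset=8

Answer: L1[3]=1 -> L2[1][5]=43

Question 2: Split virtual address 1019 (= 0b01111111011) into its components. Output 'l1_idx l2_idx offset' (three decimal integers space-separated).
vaddr = 1019 = 0b01111111011
  top 3 bits -> l1_idx = 3
  next 3 bits -> l2_idx = 7
  bottom 5 bits -> offset = 27

Answer: 3 7 27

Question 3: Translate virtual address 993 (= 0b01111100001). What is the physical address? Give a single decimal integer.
vaddr = 993 = 0b01111100001
Split: l1_idx=3, l2_idx=7, offset=1
L1[3] = 1
L2[1][7] = 85
paddr = 85 * 32 + 1 = 2721

Answer: 2721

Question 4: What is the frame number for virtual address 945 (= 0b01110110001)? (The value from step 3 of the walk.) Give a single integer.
vaddr = 945: l1_idx=3, l2_idx=5
L1[3] = 1; L2[1][5] = 43

Answer: 43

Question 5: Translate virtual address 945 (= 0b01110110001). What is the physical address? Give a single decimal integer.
Answer: 1393

Derivation:
vaddr = 945 = 0b01110110001
Split: l1_idx=3, l2_idx=5, offset=17
L1[3] = 1
L2[1][5] = 43
paddr = 43 * 32 + 17 = 1393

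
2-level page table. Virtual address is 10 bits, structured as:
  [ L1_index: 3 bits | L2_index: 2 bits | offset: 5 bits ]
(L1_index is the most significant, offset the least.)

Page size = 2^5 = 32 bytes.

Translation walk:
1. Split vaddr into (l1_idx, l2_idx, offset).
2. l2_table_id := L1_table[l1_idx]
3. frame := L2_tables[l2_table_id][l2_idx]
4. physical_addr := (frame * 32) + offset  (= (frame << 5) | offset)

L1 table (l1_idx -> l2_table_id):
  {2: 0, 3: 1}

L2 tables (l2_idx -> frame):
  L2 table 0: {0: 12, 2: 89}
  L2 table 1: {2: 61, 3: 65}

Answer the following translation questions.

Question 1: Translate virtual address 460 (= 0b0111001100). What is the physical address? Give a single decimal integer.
vaddr = 460 = 0b0111001100
Split: l1_idx=3, l2_idx=2, offset=12
L1[3] = 1
L2[1][2] = 61
paddr = 61 * 32 + 12 = 1964

Answer: 1964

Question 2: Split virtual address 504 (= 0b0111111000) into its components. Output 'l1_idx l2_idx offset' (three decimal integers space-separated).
vaddr = 504 = 0b0111111000
  top 3 bits -> l1_idx = 3
  next 2 bits -> l2_idx = 3
  bottom 5 bits -> offset = 24

Answer: 3 3 24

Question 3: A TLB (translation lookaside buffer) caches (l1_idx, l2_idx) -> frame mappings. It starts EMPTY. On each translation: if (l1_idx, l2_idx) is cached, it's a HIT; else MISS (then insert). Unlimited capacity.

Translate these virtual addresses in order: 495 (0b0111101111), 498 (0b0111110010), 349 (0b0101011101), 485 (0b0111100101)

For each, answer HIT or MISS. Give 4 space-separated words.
vaddr=495: (3,3) not in TLB -> MISS, insert
vaddr=498: (3,3) in TLB -> HIT
vaddr=349: (2,2) not in TLB -> MISS, insert
vaddr=485: (3,3) in TLB -> HIT

Answer: MISS HIT MISS HIT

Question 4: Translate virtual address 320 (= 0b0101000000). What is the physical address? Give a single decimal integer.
vaddr = 320 = 0b0101000000
Split: l1_idx=2, l2_idx=2, offset=0
L1[2] = 0
L2[0][2] = 89
paddr = 89 * 32 + 0 = 2848

Answer: 2848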